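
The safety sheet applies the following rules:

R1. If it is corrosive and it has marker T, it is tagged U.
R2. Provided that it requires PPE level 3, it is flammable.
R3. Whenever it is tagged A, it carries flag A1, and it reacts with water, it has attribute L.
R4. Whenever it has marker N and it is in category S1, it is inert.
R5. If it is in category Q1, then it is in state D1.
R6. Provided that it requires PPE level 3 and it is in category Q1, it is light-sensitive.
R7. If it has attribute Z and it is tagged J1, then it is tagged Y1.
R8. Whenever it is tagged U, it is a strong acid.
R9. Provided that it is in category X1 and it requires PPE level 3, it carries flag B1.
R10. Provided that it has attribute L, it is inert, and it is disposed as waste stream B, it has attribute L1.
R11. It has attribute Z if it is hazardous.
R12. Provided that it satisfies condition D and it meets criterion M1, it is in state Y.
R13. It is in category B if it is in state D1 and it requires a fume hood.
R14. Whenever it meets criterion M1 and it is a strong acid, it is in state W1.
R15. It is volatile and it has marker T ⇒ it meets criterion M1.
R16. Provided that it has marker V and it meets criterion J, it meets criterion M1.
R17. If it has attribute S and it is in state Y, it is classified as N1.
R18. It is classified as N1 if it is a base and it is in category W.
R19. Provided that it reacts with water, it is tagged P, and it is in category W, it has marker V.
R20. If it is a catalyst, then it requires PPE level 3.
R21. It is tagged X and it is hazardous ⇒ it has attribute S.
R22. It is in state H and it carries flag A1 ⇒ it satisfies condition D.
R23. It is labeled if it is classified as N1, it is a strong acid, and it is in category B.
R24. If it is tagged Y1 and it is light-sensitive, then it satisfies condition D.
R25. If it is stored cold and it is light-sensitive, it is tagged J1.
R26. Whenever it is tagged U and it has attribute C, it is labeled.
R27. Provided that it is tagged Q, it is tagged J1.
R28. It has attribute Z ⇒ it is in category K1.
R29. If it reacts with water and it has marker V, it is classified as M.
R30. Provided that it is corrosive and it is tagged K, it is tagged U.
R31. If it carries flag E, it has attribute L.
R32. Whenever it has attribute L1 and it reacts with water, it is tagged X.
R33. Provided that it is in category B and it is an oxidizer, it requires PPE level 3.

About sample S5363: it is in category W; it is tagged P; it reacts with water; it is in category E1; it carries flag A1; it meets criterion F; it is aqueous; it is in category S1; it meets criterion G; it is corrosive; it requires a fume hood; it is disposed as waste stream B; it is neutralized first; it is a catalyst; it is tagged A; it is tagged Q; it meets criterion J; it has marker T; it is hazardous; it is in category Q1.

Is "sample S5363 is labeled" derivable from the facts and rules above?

Forward chaining from the given facts derives: is tagged U, has attribute L, is in state D1, is a strong acid, has attribute Z, is in category B, has marker V, requires PPE level 3, is tagged J1, is in category K1, is classified as M, is flammable, is light-sensitive, is tagged Y1, meets criterion M1, satisfies condition D, is in state Y, is in state W1.
Rules concluding "it is labeled": R23 needs "it is classified as N1"; R26 needs "it has attribute C" — none of these are established.

No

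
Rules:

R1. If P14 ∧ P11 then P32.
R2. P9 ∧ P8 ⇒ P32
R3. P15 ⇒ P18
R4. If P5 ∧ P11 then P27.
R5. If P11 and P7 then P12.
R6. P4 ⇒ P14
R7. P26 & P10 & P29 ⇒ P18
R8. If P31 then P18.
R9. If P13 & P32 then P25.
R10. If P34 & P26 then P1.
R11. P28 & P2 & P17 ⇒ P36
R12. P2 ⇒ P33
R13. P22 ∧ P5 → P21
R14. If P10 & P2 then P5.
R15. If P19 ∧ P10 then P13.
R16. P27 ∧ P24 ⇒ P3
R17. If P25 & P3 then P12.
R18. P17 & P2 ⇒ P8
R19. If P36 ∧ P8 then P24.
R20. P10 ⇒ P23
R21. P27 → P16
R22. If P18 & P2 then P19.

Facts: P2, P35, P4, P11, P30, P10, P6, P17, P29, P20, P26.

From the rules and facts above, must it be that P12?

Forward chaining from the given facts derives: P14, P18, P33, P5, P8, P23, P19, P32, P27, P13, P16, P25.
Rules concluding P12: R5 needs P7; R17 needs P3 — none of these are established.

No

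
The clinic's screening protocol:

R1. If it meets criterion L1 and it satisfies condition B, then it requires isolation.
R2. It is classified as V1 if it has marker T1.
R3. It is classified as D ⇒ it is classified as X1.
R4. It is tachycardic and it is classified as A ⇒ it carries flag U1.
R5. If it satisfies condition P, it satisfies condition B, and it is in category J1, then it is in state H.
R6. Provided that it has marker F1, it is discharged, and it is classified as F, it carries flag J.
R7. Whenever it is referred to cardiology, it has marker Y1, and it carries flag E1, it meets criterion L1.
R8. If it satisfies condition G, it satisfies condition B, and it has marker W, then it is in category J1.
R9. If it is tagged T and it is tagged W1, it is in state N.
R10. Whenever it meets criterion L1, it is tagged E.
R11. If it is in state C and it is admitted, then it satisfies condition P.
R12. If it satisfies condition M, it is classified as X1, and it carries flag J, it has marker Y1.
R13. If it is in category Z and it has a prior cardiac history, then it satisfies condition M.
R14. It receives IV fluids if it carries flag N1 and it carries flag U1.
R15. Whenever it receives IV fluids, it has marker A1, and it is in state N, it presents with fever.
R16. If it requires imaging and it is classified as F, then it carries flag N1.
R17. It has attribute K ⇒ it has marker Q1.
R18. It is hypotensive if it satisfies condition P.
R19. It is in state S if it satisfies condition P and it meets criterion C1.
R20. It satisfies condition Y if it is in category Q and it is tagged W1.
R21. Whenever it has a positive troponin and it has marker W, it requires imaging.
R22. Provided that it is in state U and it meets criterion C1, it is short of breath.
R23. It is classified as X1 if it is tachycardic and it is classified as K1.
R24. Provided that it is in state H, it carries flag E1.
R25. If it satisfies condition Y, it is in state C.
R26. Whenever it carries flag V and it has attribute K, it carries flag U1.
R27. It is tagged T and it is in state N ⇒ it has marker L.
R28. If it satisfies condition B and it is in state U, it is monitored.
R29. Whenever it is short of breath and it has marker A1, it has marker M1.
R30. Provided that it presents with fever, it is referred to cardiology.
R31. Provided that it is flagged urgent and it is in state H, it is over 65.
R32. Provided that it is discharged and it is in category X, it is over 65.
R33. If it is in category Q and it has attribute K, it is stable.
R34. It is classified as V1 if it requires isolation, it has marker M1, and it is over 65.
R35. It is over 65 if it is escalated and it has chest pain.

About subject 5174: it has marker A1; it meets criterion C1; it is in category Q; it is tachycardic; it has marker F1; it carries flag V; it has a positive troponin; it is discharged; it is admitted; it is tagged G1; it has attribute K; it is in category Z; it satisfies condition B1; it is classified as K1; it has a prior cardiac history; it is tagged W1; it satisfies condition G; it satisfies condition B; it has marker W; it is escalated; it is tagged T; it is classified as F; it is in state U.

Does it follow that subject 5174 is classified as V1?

Forward chaining from the given facts derives: carries flag J, is in category J1, is in state N, satisfies condition M, has marker Q1, satisfies condition Y, requires imaging, is short of breath, is classified as X1, is in state C, carries flag U1, has marker L, is monitored, has marker M1, is stable, satisfies condition P, has marker Y1, carries flag N1, is hypotensive, is in state S, is in state H, receives IV fluids, presents with fever, carries flag E1, is referred to cardiology, meets criterion L1, is tagged E, requires isolation.
Rules concluding "it is classified as V1": R2 needs "it has marker T1"; R34 needs "it is over 65" — none of these are established.

No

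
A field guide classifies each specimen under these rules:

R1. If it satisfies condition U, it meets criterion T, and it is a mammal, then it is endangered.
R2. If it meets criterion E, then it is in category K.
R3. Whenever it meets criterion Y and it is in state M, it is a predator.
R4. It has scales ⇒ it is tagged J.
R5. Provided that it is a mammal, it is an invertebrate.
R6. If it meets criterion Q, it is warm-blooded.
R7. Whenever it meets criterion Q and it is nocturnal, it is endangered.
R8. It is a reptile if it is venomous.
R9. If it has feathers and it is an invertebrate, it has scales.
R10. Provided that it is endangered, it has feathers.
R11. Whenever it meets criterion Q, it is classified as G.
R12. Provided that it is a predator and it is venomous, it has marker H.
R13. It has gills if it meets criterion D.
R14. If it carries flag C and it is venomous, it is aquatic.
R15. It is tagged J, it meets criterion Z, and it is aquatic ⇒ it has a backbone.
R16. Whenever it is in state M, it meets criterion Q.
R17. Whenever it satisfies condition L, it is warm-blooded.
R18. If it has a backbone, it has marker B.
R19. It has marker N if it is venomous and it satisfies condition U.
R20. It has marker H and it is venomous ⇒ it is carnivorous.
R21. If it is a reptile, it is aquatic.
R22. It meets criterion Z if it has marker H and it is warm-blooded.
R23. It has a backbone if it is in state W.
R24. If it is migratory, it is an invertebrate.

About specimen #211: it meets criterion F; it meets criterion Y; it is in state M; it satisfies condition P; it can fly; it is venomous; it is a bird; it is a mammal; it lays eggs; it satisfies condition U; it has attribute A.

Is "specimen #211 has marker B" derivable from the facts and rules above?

No

Forward chaining from the given facts derives: is a predator, is an invertebrate, is a reptile, has marker H, meets criterion Q, has marker N, is carnivorous, is aquatic, is warm-blooded, is classified as G, meets criterion Z.
The only rule concluding "it has marker B" is R18, which needs "it has a backbone"; that is never established.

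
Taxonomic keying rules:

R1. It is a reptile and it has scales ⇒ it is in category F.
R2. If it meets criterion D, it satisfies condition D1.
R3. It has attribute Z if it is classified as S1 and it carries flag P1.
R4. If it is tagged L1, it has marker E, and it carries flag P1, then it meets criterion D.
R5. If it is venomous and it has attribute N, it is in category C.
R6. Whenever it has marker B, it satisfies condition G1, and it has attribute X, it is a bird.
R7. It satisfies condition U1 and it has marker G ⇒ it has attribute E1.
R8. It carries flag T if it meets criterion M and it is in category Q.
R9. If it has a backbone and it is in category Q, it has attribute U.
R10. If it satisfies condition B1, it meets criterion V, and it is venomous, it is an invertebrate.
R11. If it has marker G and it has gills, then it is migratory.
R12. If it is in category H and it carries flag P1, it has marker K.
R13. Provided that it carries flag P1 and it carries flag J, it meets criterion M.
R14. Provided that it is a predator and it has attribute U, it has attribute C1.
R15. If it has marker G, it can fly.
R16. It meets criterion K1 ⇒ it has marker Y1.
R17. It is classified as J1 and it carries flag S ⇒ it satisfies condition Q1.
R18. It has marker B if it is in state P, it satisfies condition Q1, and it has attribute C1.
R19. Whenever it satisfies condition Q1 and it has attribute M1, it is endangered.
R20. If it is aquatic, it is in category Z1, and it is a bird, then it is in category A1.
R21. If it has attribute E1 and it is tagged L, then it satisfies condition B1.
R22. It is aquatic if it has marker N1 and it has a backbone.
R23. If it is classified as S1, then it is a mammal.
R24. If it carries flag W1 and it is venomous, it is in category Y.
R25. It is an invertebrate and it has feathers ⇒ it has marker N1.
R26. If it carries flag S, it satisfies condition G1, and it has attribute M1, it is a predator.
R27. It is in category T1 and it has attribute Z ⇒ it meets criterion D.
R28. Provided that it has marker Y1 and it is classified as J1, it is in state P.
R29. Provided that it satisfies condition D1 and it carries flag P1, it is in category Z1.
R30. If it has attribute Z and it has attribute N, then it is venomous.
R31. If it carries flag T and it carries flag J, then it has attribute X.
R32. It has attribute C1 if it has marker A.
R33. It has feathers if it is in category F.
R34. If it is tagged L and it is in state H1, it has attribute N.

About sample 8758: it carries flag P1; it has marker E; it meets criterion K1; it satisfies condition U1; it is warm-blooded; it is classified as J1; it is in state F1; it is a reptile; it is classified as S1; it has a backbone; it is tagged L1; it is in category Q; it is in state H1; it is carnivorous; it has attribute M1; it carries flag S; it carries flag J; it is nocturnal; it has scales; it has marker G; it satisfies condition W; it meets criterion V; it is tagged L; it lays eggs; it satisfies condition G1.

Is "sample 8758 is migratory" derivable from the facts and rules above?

Forward chaining from the given facts derives: is in category F, has attribute Z, meets criterion D, has attribute E1, has attribute U, meets criterion M, can fly, has marker Y1, satisfies condition Q1, is endangered, satisfies condition B1, is a mammal, is a predator, is in state P, has feathers, has attribute N, satisfies condition D1, carries flag T, has attribute C1, has marker B, is in category Z1, is venomous, has attribute X, is in category C, is a bird, is an invertebrate, has marker N1, is aquatic, is in category A1.
The only rule concluding "it is migratory" is R11, which needs "it has gills"; that is never established.

No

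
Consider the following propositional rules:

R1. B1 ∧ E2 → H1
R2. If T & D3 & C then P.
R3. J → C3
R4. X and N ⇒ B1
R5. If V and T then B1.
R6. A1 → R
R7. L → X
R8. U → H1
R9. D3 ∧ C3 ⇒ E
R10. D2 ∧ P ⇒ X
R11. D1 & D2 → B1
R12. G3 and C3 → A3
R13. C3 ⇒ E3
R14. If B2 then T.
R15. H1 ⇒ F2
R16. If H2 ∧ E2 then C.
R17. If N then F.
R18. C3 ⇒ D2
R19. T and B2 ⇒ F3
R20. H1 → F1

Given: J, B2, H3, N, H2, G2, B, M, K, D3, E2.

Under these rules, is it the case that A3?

Forward chaining from the given facts derives: C3, E, E3, T, C, F, D2, F3, P, X, B1, H1, F2, F1.
The only rule concluding A3 is R12, which needs G3; that is never established.

No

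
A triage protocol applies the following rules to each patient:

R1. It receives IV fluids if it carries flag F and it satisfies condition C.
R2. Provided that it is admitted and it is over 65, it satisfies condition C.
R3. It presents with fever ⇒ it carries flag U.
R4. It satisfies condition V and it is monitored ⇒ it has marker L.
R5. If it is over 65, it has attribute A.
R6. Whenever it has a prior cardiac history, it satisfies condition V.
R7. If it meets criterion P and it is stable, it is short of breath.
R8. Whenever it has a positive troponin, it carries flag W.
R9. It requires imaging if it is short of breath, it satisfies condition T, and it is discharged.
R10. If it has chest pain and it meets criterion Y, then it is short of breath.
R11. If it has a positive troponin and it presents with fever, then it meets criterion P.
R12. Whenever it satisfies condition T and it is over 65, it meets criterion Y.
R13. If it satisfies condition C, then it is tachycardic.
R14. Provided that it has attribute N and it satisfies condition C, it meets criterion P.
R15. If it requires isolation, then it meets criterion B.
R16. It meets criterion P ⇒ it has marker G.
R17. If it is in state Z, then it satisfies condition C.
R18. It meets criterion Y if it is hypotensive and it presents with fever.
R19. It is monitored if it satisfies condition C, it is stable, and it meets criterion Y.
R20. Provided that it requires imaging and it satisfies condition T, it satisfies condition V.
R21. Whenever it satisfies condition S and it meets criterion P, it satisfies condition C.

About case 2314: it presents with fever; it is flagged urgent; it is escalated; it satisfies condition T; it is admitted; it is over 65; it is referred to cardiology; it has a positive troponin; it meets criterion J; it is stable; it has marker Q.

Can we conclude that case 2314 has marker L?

No

Forward chaining from the given facts derives: satisfies condition C, carries flag U, has attribute A, carries flag W, meets criterion P, meets criterion Y, is tachycardic, has marker G, is monitored, is short of breath.
The only rule concluding "it has marker L" is R4, which needs "it satisfies condition V"; that is never established.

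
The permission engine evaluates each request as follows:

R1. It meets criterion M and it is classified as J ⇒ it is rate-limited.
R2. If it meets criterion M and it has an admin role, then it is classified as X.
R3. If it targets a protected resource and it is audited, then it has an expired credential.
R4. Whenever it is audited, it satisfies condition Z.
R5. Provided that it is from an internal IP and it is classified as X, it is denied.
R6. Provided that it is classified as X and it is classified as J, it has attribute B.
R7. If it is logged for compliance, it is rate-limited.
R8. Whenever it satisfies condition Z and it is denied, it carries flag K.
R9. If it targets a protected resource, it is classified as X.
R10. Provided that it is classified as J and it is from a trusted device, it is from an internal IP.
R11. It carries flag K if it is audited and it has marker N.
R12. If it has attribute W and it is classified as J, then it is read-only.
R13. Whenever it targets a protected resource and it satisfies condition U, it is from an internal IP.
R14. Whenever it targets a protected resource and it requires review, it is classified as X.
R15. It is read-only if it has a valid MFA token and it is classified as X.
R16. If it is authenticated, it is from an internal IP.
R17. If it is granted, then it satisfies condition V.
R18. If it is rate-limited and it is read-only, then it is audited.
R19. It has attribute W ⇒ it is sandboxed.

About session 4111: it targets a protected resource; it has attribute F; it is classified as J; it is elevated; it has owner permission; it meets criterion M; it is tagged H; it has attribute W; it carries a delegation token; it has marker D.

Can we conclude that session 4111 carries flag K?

Forward chaining from the given facts derives: is rate-limited, is classified as X, is read-only, is audited, is sandboxed, has an expired credential, satisfies condition Z, has attribute B.
Rules concluding "it carries flag K": R8 needs "it is denied"; R11 needs "it has marker N" — none of these are established.

No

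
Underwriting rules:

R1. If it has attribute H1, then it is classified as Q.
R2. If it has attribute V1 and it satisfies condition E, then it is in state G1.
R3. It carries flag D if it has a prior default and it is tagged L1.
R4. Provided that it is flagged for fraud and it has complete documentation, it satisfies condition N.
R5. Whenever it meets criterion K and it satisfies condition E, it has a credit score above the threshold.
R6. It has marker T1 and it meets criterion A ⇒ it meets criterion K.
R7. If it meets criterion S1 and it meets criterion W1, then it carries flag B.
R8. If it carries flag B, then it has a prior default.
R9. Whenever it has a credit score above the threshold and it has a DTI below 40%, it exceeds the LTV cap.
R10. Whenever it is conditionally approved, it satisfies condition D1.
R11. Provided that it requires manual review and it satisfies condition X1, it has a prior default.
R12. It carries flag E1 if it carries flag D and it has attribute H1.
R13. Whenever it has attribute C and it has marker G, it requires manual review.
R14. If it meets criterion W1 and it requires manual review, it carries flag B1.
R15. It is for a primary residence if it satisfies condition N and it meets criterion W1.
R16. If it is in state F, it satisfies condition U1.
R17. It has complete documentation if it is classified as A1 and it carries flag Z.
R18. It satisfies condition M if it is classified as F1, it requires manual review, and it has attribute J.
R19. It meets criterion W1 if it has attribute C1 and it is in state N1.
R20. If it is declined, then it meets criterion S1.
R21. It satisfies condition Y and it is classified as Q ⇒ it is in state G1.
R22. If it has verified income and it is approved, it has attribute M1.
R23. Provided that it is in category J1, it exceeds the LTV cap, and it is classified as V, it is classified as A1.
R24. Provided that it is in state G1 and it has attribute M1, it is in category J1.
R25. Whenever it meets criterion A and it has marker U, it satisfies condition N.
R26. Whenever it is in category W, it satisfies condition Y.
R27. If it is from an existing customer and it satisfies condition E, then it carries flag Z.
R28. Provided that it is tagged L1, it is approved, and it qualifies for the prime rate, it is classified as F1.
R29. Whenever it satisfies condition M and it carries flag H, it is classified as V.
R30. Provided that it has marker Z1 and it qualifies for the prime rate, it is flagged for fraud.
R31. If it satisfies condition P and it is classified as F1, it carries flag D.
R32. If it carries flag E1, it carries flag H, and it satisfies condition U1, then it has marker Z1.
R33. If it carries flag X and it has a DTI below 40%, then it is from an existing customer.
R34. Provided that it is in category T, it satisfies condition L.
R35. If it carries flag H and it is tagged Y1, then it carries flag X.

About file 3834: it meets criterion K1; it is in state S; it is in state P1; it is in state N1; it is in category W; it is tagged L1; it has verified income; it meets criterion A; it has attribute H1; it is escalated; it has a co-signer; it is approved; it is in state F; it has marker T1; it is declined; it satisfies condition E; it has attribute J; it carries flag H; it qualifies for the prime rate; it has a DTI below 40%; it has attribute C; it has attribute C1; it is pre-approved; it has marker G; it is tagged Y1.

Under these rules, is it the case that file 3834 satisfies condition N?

Yes

By R1 (it has attribute H1): it is classified as Q.
By R6 (it has marker T1, it meets criterion A): it meets criterion K.
By R13 (it has attribute C, it has marker G): it requires manual review.
By R16 (it is in state F): it satisfies condition U1.
By R19 (it has attribute C1, it is in state N1): it meets criterion W1.
By R20 (it is declined): it meets criterion S1.
By R22 (it has verified income, it is approved): it has attribute M1.
By R26 (it is in category W): it satisfies condition Y.
By R28 (it is tagged L1, it is approved, it qualifies for the prime rate): it is classified as F1.
By R35 (it carries flag H, it is tagged Y1): it carries flag X.
By R5 (it meets criterion K, it satisfies condition E): it has a credit score above the threshold.
By R7 (it meets criterion S1, it meets criterion W1): it carries flag B.
By R8 (it carries flag B): it has a prior default.
By R9 (it has a credit score above the threshold, it has a DTI below 40%): it exceeds the LTV cap.
By R18 (it is classified as F1, it requires manual review, it has attribute J): it satisfies condition M.
By R21 (it satisfies condition Y, it is classified as Q): it is in state G1.
By R24 (it is in state G1, it has attribute M1): it is in category J1.
By R29 (it satisfies condition M, it carries flag H): it is classified as V.
By R33 (it carries flag X, it has a DTI below 40%): it is from an existing customer.
By R3 (it has a prior default, it is tagged L1): it carries flag D.
By R12 (it carries flag D, it has attribute H1): it carries flag E1.
By R23 (it is in category J1, it exceeds the LTV cap, it is classified as V): it is classified as A1.
By R27 (it is from an existing customer, it satisfies condition E): it carries flag Z.
By R32 (it carries flag E1, it carries flag H, it satisfies condition U1): it has marker Z1.
By R17 (it is classified as A1, it carries flag Z): it has complete documentation.
By R30 (it has marker Z1, it qualifies for the prime rate): it is flagged for fraud.
By R4 (it is flagged for fraud, it has complete documentation): it satisfies condition N.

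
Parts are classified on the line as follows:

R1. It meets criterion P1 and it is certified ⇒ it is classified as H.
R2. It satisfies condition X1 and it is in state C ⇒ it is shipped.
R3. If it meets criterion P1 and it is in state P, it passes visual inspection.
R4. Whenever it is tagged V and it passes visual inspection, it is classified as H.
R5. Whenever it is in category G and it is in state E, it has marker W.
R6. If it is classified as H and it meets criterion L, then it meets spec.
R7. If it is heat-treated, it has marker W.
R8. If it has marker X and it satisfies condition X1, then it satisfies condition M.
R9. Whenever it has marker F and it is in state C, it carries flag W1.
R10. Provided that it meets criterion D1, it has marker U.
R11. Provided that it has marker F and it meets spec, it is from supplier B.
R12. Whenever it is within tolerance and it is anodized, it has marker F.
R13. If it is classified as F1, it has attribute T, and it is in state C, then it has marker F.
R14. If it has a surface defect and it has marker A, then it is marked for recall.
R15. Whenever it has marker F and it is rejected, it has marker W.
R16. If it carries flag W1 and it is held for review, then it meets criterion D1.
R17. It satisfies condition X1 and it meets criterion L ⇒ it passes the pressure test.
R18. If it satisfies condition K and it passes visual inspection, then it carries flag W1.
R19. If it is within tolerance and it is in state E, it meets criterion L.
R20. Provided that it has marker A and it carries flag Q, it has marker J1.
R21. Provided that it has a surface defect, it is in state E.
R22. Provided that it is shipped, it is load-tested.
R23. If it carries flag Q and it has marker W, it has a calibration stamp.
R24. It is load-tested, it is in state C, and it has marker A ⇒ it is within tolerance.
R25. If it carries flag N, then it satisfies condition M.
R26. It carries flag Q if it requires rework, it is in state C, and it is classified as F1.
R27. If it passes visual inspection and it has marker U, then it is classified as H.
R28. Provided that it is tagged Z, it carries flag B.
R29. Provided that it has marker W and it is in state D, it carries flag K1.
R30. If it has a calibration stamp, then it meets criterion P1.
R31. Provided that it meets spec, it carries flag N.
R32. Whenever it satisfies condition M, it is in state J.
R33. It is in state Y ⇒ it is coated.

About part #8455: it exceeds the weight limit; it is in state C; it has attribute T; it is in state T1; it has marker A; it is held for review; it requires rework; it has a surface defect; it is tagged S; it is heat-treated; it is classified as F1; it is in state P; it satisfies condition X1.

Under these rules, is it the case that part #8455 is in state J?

By R2 (it satisfies condition X1, it is in state C): it is shipped.
By R7 (it is heat-treated): it has marker W.
By R13 (it is classified as F1, it has attribute T, it is in state C): it has marker F.
By R21 (it has a surface defect): it is in state E.
By R22 (it is shipped): it is load-tested.
By R24 (it is load-tested, it is in state C, it has marker A): it is within tolerance.
By R26 (it requires rework, it is in state C, it is classified as F1): it carries flag Q.
By R9 (it has marker F, it is in state C): it carries flag W1.
By R16 (it carries flag W1, it is held for review): it meets criterion D1.
By R19 (it is within tolerance, it is in state E): it meets criterion L.
By R23 (it carries flag Q, it has marker W): it has a calibration stamp.
By R30 (it has a calibration stamp): it meets criterion P1.
By R3 (it meets criterion P1, it is in state P): it passes visual inspection.
By R10 (it meets criterion D1): it has marker U.
By R27 (it passes visual inspection, it has marker U): it is classified as H.
By R6 (it is classified as H, it meets criterion L): it meets spec.
By R31 (it meets spec): it carries flag N.
By R25 (it carries flag N): it satisfies condition M.
By R32 (it satisfies condition M): it is in state J.

Yes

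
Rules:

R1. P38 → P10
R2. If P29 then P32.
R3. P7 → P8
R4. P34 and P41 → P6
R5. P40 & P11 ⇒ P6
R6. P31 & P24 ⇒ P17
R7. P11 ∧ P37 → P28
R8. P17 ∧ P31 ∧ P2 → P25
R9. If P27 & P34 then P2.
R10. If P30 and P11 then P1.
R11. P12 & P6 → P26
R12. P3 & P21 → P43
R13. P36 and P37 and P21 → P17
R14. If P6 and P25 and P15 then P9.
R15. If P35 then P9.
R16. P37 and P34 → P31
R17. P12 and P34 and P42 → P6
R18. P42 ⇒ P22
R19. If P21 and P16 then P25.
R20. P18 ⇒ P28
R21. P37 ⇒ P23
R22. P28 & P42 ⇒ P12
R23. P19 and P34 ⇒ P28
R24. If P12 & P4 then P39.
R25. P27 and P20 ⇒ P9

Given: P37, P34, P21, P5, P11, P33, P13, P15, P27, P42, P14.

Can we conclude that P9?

No

Forward chaining from the given facts derives: P28, P2, P31, P22, P23, P12, P6, P26.
Rules concluding P9: R14 needs P25; R15 needs P35; R25 needs P20 — none of these are established.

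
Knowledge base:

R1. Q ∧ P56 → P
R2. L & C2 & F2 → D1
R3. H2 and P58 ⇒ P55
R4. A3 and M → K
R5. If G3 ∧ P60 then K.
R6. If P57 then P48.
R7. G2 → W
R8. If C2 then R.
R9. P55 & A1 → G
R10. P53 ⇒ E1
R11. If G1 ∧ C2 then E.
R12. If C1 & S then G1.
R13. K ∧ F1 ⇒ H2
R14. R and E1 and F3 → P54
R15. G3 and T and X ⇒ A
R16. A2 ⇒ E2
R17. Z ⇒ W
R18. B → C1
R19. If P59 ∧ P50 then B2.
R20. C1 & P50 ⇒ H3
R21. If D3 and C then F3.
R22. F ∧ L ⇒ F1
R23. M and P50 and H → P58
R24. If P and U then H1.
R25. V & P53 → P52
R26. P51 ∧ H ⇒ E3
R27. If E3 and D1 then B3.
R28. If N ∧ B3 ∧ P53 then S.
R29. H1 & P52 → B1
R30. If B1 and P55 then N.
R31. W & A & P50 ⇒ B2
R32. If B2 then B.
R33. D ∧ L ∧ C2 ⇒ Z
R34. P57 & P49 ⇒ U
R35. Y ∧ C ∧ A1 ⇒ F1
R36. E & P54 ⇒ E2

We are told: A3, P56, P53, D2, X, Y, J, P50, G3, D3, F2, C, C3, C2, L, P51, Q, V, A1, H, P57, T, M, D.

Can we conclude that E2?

Forward chaining from the given facts derives: P, D1, K, P48, R, E1, A, F3, P58, P52, E3, B3, Z, F1, H2, P54, W, B2, B, P55, G, C1, H3.
Rules concluding E2: R16 needs A2; R36 needs E — none of these are established.

No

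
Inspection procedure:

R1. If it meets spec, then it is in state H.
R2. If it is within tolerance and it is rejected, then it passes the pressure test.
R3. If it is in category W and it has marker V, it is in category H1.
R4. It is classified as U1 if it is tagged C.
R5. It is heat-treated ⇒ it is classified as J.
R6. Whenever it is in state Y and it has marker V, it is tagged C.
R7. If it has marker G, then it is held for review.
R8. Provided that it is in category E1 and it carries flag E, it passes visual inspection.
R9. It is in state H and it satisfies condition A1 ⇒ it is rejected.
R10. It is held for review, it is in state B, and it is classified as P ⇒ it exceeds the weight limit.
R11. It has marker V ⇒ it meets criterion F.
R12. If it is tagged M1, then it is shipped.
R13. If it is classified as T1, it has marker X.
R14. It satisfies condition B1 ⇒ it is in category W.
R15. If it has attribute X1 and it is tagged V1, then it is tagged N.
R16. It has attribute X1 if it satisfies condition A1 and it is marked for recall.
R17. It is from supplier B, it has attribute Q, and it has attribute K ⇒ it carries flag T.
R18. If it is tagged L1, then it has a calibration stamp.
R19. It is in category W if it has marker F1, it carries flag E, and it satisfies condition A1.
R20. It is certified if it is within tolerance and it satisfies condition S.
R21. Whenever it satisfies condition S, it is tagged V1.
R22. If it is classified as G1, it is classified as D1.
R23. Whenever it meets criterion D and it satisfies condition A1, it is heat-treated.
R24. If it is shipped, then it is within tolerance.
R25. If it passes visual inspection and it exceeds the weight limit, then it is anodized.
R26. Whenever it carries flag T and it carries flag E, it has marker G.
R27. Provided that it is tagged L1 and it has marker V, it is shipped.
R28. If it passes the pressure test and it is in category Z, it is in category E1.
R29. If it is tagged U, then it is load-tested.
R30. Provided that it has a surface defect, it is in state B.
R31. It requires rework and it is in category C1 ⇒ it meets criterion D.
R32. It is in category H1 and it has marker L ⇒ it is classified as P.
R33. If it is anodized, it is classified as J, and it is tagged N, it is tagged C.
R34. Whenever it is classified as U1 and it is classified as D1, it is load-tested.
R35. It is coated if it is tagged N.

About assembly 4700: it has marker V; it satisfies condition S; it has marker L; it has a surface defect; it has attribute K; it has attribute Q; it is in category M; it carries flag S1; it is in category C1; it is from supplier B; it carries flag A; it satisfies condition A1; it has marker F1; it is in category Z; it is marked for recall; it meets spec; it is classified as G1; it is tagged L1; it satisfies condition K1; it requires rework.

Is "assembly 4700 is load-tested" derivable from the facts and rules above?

Forward chaining from the given facts derives: is in state H, is rejected, meets criterion F, has attribute X1, carries flag T, has a calibration stamp, is tagged V1, is classified as D1, is shipped, is in state B, meets criterion D, is tagged N, is heat-treated, is within tolerance, is coated, passes the pressure test, is classified as J, is certified, is in category E1.
Rules concluding "it is load-tested": R29 needs "it is tagged U"; R34 needs "it is classified as U1" — none of these are established.

No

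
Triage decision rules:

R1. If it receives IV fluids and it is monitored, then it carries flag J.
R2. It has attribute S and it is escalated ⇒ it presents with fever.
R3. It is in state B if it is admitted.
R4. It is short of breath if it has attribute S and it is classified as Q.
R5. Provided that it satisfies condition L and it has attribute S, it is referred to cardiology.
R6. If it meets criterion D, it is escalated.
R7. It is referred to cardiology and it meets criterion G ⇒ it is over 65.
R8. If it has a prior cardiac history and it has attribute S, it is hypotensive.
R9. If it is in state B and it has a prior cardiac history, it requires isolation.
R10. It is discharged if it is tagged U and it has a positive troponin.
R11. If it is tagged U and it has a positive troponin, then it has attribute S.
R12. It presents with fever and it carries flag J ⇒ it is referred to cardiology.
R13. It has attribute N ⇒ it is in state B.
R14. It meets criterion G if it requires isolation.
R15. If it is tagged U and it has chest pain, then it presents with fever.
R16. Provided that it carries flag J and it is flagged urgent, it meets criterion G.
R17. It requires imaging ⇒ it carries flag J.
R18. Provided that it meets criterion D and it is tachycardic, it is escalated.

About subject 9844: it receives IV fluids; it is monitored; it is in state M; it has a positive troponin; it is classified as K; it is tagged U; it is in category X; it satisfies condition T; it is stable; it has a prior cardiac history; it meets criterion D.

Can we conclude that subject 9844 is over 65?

Forward chaining from the given facts derives: carries flag J, is escalated, is discharged, has attribute S, presents with fever, is hypotensive, is referred to cardiology.
The only rule concluding "it is over 65" is R7, which needs "it meets criterion G"; that is never established.

No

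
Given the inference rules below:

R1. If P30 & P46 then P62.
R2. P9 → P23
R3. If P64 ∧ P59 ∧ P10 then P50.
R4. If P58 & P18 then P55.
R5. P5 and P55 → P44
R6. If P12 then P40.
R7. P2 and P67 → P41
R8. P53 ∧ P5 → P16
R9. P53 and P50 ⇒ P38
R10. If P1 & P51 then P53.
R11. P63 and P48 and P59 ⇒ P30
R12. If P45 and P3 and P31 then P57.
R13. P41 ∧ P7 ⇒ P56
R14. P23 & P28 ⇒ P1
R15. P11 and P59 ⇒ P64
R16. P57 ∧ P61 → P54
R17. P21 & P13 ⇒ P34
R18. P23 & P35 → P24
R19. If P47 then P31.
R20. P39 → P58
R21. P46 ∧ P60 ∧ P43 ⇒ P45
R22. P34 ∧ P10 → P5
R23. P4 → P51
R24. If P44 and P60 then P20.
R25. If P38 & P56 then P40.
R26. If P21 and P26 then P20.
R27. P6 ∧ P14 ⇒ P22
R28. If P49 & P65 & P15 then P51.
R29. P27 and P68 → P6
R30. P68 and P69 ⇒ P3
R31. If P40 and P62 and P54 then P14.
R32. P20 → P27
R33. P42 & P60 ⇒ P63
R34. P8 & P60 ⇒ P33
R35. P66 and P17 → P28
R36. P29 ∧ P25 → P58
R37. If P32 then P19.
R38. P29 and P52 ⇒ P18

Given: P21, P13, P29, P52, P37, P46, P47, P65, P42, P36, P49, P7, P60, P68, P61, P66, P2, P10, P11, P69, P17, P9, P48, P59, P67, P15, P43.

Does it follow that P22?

Forward chaining from the given facts derives: P23, P41, P56, P64, P34, P31, P45, P5, P51, P3, P63, P28, P18, P50, P30, P57, P1, P54, P62, P53, P16, P38, P40, P14.
The only rule concluding P22 is R27, which needs P6; that is never established.

No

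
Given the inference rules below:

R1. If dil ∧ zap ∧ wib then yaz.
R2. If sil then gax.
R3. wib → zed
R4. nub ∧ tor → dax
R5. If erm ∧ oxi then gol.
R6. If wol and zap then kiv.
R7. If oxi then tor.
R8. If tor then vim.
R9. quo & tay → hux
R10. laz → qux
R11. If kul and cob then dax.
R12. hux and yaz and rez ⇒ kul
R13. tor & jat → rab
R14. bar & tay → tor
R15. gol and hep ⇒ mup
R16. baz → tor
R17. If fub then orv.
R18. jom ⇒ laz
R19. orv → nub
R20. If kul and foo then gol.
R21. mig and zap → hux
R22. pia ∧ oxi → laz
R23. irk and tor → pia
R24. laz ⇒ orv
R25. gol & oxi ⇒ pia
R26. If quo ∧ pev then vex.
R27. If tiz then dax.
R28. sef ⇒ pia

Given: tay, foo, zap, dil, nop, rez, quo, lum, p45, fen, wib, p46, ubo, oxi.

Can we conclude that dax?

Yes

yaz  (by R1: dil, zap, wib)
tor  (by R7: oxi)
hux  (by R9: quo, tay)
kul  (by R12: hux, yaz, rez)
gol  (by R20: kul, foo)
pia  (by R25: gol, oxi)
laz  (by R22: pia, oxi)
orv  (by R24: laz)
nub  (by R19: orv)
dax  (by R4: nub, tor)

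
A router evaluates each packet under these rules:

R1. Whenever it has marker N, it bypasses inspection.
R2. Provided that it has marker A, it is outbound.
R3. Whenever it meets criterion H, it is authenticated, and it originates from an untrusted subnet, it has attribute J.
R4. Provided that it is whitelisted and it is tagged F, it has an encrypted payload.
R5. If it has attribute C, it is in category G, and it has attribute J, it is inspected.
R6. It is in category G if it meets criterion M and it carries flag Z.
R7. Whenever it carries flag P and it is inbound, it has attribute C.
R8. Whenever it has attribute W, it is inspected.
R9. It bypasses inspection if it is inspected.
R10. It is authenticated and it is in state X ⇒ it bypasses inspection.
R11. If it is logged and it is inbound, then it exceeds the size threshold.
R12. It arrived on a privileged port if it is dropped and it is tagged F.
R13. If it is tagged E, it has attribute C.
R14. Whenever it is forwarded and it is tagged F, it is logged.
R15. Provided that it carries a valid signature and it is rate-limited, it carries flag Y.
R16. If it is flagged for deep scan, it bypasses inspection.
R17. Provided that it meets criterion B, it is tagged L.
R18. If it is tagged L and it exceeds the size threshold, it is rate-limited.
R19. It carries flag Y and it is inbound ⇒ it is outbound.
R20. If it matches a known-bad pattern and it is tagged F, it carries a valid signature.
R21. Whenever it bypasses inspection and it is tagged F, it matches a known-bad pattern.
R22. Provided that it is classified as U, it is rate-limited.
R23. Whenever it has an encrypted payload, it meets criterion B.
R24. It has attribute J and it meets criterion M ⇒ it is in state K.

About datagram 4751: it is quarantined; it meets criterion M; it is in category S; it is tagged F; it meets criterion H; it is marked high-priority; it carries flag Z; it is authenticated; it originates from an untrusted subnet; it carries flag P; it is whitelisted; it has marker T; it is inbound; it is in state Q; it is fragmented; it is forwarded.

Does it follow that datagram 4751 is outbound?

By R3 (it meets criterion H, it is authenticated, it originates from an untrusted subnet): it has attribute J.
By R4 (it is whitelisted, it is tagged F): it has an encrypted payload.
By R6 (it meets criterion M, it carries flag Z): it is in category G.
By R7 (it carries flag P, it is inbound): it has attribute C.
By R14 (it is forwarded, it is tagged F): it is logged.
By R23 (it has an encrypted payload): it meets criterion B.
By R5 (it has attribute C, it is in category G, it has attribute J): it is inspected.
By R9 (it is inspected): it bypasses inspection.
By R11 (it is logged, it is inbound): it exceeds the size threshold.
By R17 (it meets criterion B): it is tagged L.
By R18 (it is tagged L, it exceeds the size threshold): it is rate-limited.
By R21 (it bypasses inspection, it is tagged F): it matches a known-bad pattern.
By R20 (it matches a known-bad pattern, it is tagged F): it carries a valid signature.
By R15 (it carries a valid signature, it is rate-limited): it carries flag Y.
By R19 (it carries flag Y, it is inbound): it is outbound.

Yes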